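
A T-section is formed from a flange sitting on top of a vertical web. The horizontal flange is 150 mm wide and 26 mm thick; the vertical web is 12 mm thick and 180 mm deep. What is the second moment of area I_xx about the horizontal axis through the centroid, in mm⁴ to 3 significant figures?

I_xx ≈ 2.08 × 10⁷ mm⁴

Treat the section as a set of non-overlapping primitives; coordinates are from the bounding-box lower-left.
Flange: 150 × 26, A = 3 900 mm², y = 193 mm, Ī = 219 700 mm⁴.
Web: 12 × 180, A = 2 160 mm², y = 90 mm, Ī = 5 832 000 mm⁴.
Centroid: ȳ = ΣA·y / ΣA = 156.29 mm.
Transfer each piece to the horizontal axis through the centroid using Ī + A·d² with d = y − 156.29:
  flange: d = 36.713 mm → contributes +5 476 256 mm⁴
  web: d = -66.287 mm → contributes +15 323 004 mm⁴
Total I = 20 799 260 mm⁴.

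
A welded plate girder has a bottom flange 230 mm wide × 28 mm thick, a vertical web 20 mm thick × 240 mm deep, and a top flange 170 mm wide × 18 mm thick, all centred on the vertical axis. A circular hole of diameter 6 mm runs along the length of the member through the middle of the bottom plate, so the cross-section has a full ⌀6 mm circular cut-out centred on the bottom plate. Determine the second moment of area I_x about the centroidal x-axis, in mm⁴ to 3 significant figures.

Decompose the section into non-overlapping parts with the origin at the bottom-left of its bounding rectangle.
Bottom plate: 230 × 28, A = 6 440 mm², y = 14 mm, Ī = 420 747 mm⁴.
Web plate: 20 × 240, A = 4 800 mm², y = 148 mm, Ī = 23 040 000 mm⁴.
Top plate: 170 × 18, A = 3 060 mm², y = 277 mm, Ī = 82 620 mm⁴.
Hole (subtracted): ⌀6, A = 28.274 mm², y = 14 mm, Ī = 63.617 mm⁴.
Centroid: ȳ = ΣA·y / ΣA = 115.46 mm.
Transfer each piece to the centroidal x-axis using Ī + A·d² with d = y − 115.46:
  bottom plate: d = -101.46 mm → contributes +66 712 273 mm⁴
  web plate: d = 32.542 mm → contributes +28 123 129 mm⁴
  top plate: d = 161.54 mm → contributes +79 935 874 mm⁴
  hole: d = -101.46 mm → contributes −291 112 mm⁴
Total I = 174 480 164 mm⁴.

I_x ≈ 1.74 × 10⁸ mm⁴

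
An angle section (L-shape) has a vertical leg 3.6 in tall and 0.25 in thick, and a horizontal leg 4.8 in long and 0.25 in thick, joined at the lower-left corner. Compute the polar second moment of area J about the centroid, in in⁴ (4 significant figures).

Treat the section as a set of non-overlapping primitives; coordinates are from the bounding-box lower-left.
Vertical leg: 0.25 × 3.6, A = 0.9 in², y = 1.8 in, Ī = 0.972 in⁴.
Horizontal leg (remainder): 4.55 × 0.25, A = 1.1375 in², y = 0.125 in, Ī = 0.00592448 in⁴.
Centroid: ȳ = ΣA·y / ΣA = 0.864877 in.
Transfer each piece to the centroidal x-axis using Ī + A·d² with d = y − 0.864877:
  vertical leg: d = 0.935123 in → contributes +1.75901 in⁴
  horizontal leg (remainder): d = -0.739877 in → contributes +0.628613 in⁴
Total I = 2.38762 in⁴.
For the y-axis: x̄ = 1.46488 in.
Repeating about the centroidal y-axis gives I_y = 4.86125 in⁴.
Polar second moment: J = I_x + I_y = 7.24887 in⁴.

J ≈ 7.249 in⁴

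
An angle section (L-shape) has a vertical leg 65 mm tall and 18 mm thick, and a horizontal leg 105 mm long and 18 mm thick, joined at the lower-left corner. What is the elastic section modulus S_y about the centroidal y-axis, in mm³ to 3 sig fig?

Treat the section as a set of non-overlapping primitives; coordinates are from the bounding-box lower-left.
Vertical leg: 18 × 65, A = 1 170 mm², x = 9 mm, Ī = 31 590 mm⁴.
Horizontal leg (remainder): 87 × 18, A = 1 566 mm², x = 61.5 mm, Ī = 987 755 mm⁴.
Centroid: x̄ = ΣA·x / ΣA = 39.049 mm.
Transfer each piece to the centroidal y-axis using Ī + A·d² with d = x − 39.049:
  vertical leg: d = -30.049 mm → contributes +1 088 057 mm⁴
  horizontal leg (remainder): d = 22.451 mm → contributes +1 777 069 mm⁴
Total I = 2 865 125 mm⁴.
Extreme fibre distance c = 65.951 mm; S = I/c = 43 443 mm³.

S_y ≈ 4.34 × 10⁴ mm³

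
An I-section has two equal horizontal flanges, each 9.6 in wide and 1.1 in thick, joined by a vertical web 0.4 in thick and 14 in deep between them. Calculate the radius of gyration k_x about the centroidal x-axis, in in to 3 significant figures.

Decompose the section into non-overlapping parts with the origin at the bottom-left of its bounding rectangle.
Bottom flange: 9.6 × 1.1, A = 10.56 in², y = 0.55 in, Ī = 1.0648 in⁴.
Web: 0.4 × 14, A = 5.6 in², y = 8.1 in, Ī = 91.467 in⁴.
Top flange: 9.6 × 1.1, A = 10.56 in², y = 15.65 in, Ī = 1.0648 in⁴.
By symmetry the centroid is at mid-height, ȳ = 8.1 in.
Transfer each piece to the centroidal x-axis using Ī + A·d² with d = y − 8.1:
  bottom flange: d = -7.55 in → contributes +603.01 in⁴
  web: d = 0 in → contributes +91.467 in⁴
  top flange: d = 7.55 in → contributes +603.01 in⁴
Total I = 1297.5 in⁴.
Radius of gyration: k = √(I/A) = √(1297.5 / 26.72) = 6.9684 in.

k_x ≈ 6.97 in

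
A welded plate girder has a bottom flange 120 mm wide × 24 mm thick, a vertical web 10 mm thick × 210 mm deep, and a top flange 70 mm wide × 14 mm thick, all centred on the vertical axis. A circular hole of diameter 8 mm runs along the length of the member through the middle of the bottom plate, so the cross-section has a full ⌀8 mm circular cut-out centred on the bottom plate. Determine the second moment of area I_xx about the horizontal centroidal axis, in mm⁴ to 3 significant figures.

Decompose the section into non-overlapping parts with the origin at the bottom-left of its bounding rectangle.
Bottom plate: 120 × 24, A = 2 880 mm², y = 12 mm, Ī = 138 240 mm⁴.
Web plate: 10 × 210, A = 2 100 mm², y = 129 mm, Ī = 7 717 500 mm⁴.
Top plate: 70 × 14, A = 980 mm², y = 241 mm, Ī = 16 007 mm⁴.
Hole (subtracted): ⌀8, A = 50.265 mm², y = 12 mm, Ī = 201.06 mm⁴.
Centroid: ȳ = ΣA·y / ΣA = 91.55 mm.
Transfer each piece to the horizontal centroidal axis using Ī + A·d² with d = y − 91.55:
  bottom plate: d = -79.55 mm → contributes +18 363 511 mm⁴
  web plate: d = 37.45 mm → contributes +10 662 739 mm⁴
  top plate: d = 149.45 mm → contributes +21 904 572 mm⁴
  hole: d = -79.55 mm → contributes −318 292 mm⁴
Total I = 50 612 530 mm⁴.

I_xx ≈ 5.06 × 10⁷ mm⁴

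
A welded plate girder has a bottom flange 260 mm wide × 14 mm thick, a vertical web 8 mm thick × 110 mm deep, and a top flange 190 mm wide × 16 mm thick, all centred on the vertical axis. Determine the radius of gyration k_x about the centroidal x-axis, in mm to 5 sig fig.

Break the section into simple shapes (no overlaps), measuring from the bottom-left corner of the bounding box.
Bottom plate: 260 × 14, A = 3 640 mm², y = 7 mm, Ī = 59453.33 mm⁴.
Web plate: 8 × 110, A = 880 mm², y = 69 mm, Ī = 887333.3 mm⁴.
Top plate: 190 × 16, A = 3 040 mm², y = 132 mm, Ī = 64853.33 mm⁴.
Centroid: ȳ = ΣA·y / ΣA = 64.48148 mm.
Transfer each piece to the centroidal x-axis using Ī + A·d² with d = y − 64.48148:
  bottom plate: d = -57.48148 mm → contributes +12 086 453 mm⁴
  web plate: d = 4.518519 mm → contributes +905300.3 mm⁴
  top plate: d = 67.51852 mm → contributes +13 923 454 mm⁴
Total I = 26 915 207 mm⁴.
Radius of gyration: k = √(I/A) = √(26 915 207 / 7 560) = 59.66752 mm.

k_x ≈ 59.668 mm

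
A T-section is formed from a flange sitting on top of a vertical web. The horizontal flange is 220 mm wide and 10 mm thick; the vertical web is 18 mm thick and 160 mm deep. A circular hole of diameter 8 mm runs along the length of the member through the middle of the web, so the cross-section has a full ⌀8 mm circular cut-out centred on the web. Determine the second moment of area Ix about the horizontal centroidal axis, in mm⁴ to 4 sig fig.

Ix ≈ 1.510 × 10⁷ mm⁴

Decompose the section into non-overlapping parts with the origin at the bottom-left of its bounding rectangle.
Flange: 220 × 10, A = 2 200 mm², y = 165 mm, Ī = 18333.3 mm⁴.
Web: 18 × 160, A = 2 880 mm², y = 80 mm, Ī = 6 144 000 mm⁴.
Hole (subtracted): ⌀8, A = 50.2655 mm², y = 80 mm, Ī = 201.062 mm⁴.
Centroid: ȳ = ΣA·y / ΣA = 117.179 mm.
Transfer each piece to the horizontal centroidal axis using Ī + A·d² with d = y − 117.179:
  flange: d = 47.8211 mm → contributes +5 049 420 mm⁴
  web: d = -37.1789 mm → contributes +10 124 939 mm⁴
  hole: d = -37.1789 mm → contributes −69681.6 mm⁴
Total I = 15 104 678 mm⁴.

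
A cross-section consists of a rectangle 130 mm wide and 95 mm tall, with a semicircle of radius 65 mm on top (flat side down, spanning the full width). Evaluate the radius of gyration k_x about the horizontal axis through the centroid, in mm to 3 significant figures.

k_x ≈ 43.3 mm

Break the section into simple shapes (no overlaps), measuring from the bottom-left corner of the bounding box.
Rectangular body: 130 × 95, A = 12 350 mm², y = 47.5 mm, Ī = 9 288 229 mm⁴.
Semicircular cap: semicircle r = 65, A = 6636.6 mm², y = 122.59 mm, Ī = 1 959 230 mm⁴.
Centroid: ȳ = ΣA·y / ΣA = 73.746 mm.
Transfer each piece to the horizontal axis through the centroid using Ī + A·d² with d = y − 73.746:
  rectangular body: d = -26.246 mm → contributes +17 795 552 mm⁴
  semicircular cap: d = 48.841 mm → contributes +17 790 410 mm⁴
Total I = 35 585 963 mm⁴.
Radius of gyration: k = √(I/A) = √(35 585 963 / 18 987) = 43.293 mm.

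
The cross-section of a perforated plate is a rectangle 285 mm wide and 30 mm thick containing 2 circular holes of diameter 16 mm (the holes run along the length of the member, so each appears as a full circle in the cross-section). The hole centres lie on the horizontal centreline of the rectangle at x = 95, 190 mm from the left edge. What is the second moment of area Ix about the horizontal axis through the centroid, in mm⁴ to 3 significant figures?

Treat the section as a set of non-overlapping primitives; coordinates are from the bounding-box lower-left.
Plate: 285 × 30, A = 8 550 mm², y = 15 mm, Ī = 641 250 mm⁴.
Hole 1 (subtracted): ⌀16, A = 201.06 mm², y = 15 mm, Ī = 3 217 mm⁴.
Hole 2 (subtracted): ⌀16, A = 201.06 mm², y = 15 mm, Ī = 3 217 mm⁴.
By symmetry the centroid is at mid-height, ȳ = 15 mm.
All pieces are centred on the horizontal axis through the centroid, so I = ΣĪ (holes subtracted) = 634 816 mm⁴.

Ix ≈ 6.35 × 10⁵ mm⁴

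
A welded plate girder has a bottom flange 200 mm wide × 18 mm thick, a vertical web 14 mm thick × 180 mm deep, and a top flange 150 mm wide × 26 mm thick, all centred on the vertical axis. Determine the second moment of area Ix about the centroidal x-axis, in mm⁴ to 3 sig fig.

Ix ≈ 8.36 × 10⁷ mm⁴

Decompose the section into non-overlapping parts with the origin at the bottom-left of its bounding rectangle.
Bottom plate: 200 × 18, A = 3 600 mm², y = 9 mm, Ī = 97 200 mm⁴.
Web plate: 14 × 180, A = 2 520 mm², y = 108 mm, Ī = 6 804 000 mm⁴.
Top plate: 150 × 26, A = 3 900 mm², y = 211 mm, Ī = 219 700 mm⁴.
Centroid: ȳ = ΣA·y / ΣA = 112.52 mm.
Transfer each piece to the centroidal x-axis using Ī + A·d² with d = y − 112.52:
  bottom plate: d = -103.52 mm → contributes +38 676 920 mm⁴
  web plate: d = -4.521 mm → contributes +6 855 506 mm⁴
  top plate: d = 98.479 mm → contributes +38 042 375 mm⁴
Total I = 83 574 801 mm⁴.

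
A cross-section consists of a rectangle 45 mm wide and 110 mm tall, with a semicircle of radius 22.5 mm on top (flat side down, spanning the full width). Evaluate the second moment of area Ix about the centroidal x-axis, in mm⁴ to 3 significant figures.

Decompose the section into non-overlapping parts with the origin at the bottom-left of its bounding rectangle.
Rectangular body: 45 × 110, A = 4 950 mm², y = 55 mm, Ī = 4 991 250 mm⁴.
Semicircular cap: semicircle r = 22.5, A = 795.22 mm², y = 119.55 mm, Ī = 28 130 mm⁴.
Centroid: ȳ = ΣA·y / ΣA = 63.934 mm.
Transfer each piece to the centroidal x-axis using Ī + A·d² with d = y − 63.934:
  rectangular body: d = -8.9345 mm → contributes +5 386 385 mm⁴
  semicircular cap: d = 55.615 mm → contributes +2 487 736 mm⁴
Total I = 7 874 121 mm⁴.

Ix ≈ 7.87 × 10⁶ mm⁴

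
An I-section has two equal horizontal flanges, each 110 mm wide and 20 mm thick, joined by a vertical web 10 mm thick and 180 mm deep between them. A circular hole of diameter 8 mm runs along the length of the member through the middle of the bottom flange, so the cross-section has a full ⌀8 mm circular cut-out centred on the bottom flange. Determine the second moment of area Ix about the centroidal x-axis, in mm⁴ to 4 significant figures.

Ix ≈ 4.850 × 10⁷ mm⁴

Split into non-overlapping primitives; take the origin at the lower-left of the bounding box.
Bottom flange: 110 × 20, A = 2 200 mm², y = 10 mm, Ī = 73333.3 mm⁴.
Web: 10 × 180, A = 1 800 mm², y = 110 mm, Ī = 4 860 000 mm⁴.
Top flange: 110 × 20, A = 2 200 mm², y = 210 mm, Ī = 73333.3 mm⁴.
Hole (subtracted): ⌀8, A = 50.2655 mm², y = 10 mm, Ī = 201.062 mm⁴.
Centroid: ȳ = ΣA·y / ΣA = 110.817 mm.
Transfer each piece to the centroidal x-axis using Ī + A·d² with d = y − 110.817:
  bottom flange: d = -100.817 mm → contributes +22 434 442 mm⁴
  web: d = -0.81736 mm → contributes +4 861 203 mm⁴
  top flange: d = 99.1826 mm → contributes +21 715 165 mm⁴
  hole: d = -100.817 mm → contributes −511 106 mm⁴
Total I = 48 499 702 mm⁴.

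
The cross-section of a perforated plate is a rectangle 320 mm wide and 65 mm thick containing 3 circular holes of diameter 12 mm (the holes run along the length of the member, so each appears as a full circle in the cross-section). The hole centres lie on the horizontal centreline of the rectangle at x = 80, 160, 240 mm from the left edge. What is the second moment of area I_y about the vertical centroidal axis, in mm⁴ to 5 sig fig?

Split into non-overlapping primitives; take the origin at the lower-left of the bounding box.
Plate: 320 × 65, A = 20 800 mm², x = 160 mm, Ī = 177 493 333 mm⁴.
Hole 1 (subtracted): ⌀12, A = 113.0973 mm², x = 80 mm, Ī = 1017.876 mm⁴.
Hole 2 (subtracted): ⌀12, A = 113.0973 mm², x = 160 mm, Ī = 1017.876 mm⁴.
Hole 3 (subtracted): ⌀12, A = 113.0973 mm², x = 240 mm, Ī = 1017.876 mm⁴.
By symmetry the centroid is at mid-width, x̄ = 160 mm.
Transfer each piece to the vertical centroidal axis using Ī + A·d² with d = x − 160:
  plate: d = 0 mm → contributes +177 493 333 mm⁴
  hole 1: d = -80 mm → contributes −724840.8 mm⁴
  hole 2: d = 0 mm → contributes −1017.876 mm⁴
  hole 3: d = 80 mm → contributes −724840.8 mm⁴
Total I = 176 042 634 mm⁴.

I_y ≈ 1.7604 × 10⁸ mm⁴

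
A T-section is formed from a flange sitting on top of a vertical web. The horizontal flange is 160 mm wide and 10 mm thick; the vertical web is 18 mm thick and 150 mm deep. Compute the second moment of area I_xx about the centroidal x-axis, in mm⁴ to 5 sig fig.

I_xx ≈ 1.1506 × 10⁷ mm⁴

Split into non-overlapping primitives; take the origin at the lower-left of the bounding box.
Flange: 160 × 10, A = 1 600 mm², y = 155 mm, Ī = 13333.33 mm⁴.
Web: 18 × 150, A = 2 700 mm², y = 75 mm, Ī = 5 062 500 mm⁴.
Centroid: ȳ = ΣA·y / ΣA = 104.7674 mm.
Transfer each piece to the centroidal x-axis using Ī + A·d² with d = y − 104.7674:
  flange: d = 50.23256 mm → contributes +4 050 629 mm⁴
  web: d = -29.76744 mm → contributes +7 454 972 mm⁴
Total I = 11 505 601 mm⁴.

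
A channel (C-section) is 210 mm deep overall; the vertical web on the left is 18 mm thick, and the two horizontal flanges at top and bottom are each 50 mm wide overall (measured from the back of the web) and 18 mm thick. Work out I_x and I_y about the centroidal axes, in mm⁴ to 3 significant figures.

I_x ≈ 2.45 × 10⁷ mm⁴, I_y ≈ 7.52 × 10⁵ mm⁴

Treat the section as a set of non-overlapping primitives; coordinates are from the bounding-box lower-left.
Web: 18 × 210, A = 3 780 mm², y = 105 mm, Ī = 13 891 500 mm⁴.
Top flange (beyond web): 32 × 18, A = 576 mm², y = 201 mm, Ī = 15 552 mm⁴.
Bottom flange (beyond web): 32 × 18, A = 576 mm², y = 9 mm, Ī = 15 552 mm⁴.
By symmetry the centroid is at mid-height, ȳ = 105 mm.
Transfer each piece to the centroidal x-axis using Ī + A·d² with d = y − 105:
  web: d = 0 mm → contributes +13 891 500 mm⁴
  top flange (beyond web): d = 96 mm → contributes +5 323 968 mm⁴
  bottom flange (beyond web): d = -96 mm → contributes +5 323 968 mm⁴
Total I = 24 539 436 mm⁴.
For the y-axis: x̄ = 14.839 mm.
Repeating about the centroidal y-axis gives I_y = 752 189 mm⁴.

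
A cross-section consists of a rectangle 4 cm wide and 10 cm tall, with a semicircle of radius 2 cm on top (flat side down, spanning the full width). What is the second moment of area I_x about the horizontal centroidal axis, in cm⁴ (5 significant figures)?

Decompose the section into non-overlapping parts with the origin at the bottom-left of its bounding rectangle.
Rectangular body: 4 × 10, A = 40 cm², y = 5 cm, Ī = 333.3333 cm⁴.
Semicircular cap: semicircle r = 2, A = 6.283185 cm², y = 10.84883 cm, Ī = 1.756111 cm⁴.
Centroid: ȳ = ΣA·y / ΣA = 5.794009 cm.
Transfer each piece to the horizontal centroidal axis using Ī + A·d² with d = y − 5.794009:
  rectangular body: d = -0.7940089 cm → contributes +358.5513 cm⁴
  semicircular cap: d = 5.054817 cm → contributes +162.2989 cm⁴
Total I = 520.8502 cm⁴.

I_x ≈ 520.85 cm⁴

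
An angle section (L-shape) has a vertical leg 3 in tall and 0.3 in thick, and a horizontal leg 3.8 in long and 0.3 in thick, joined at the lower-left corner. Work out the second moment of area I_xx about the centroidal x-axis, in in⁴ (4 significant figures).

Break the section into simple shapes (no overlaps), measuring from the bottom-left corner of the bounding box.
Vertical leg: 0.3 × 3, A = 0.9 in², y = 1.5 in, Ī = 0.675 in⁴.
Horizontal leg (remainder): 3.5 × 0.3, A = 1.05 in², y = 0.15 in, Ī = 0.007875 in⁴.
Centroid: ȳ = ΣA·y / ΣA = 0.773077 in.
Transfer each piece to the centroidal x-axis using Ī + A·d² with d = y − 0.773077:
  vertical leg: d = 0.726923 in → contributes +1.15058 in⁴
  horizontal leg (remainder): d = -0.623077 in → contributes +0.415511 in⁴
Total I = 1.56609 in⁴.

I_xx ≈ 1.566 in⁴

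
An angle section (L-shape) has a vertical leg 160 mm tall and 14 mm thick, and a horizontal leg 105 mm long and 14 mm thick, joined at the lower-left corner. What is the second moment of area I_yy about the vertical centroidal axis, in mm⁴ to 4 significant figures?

Split into non-overlapping primitives; take the origin at the lower-left of the bounding box.
Vertical leg: 14 × 160, A = 2 240 mm², x = 7 mm, Ī = 36586.7 mm⁴.
Horizontal leg (remainder): 91 × 14, A = 1 274 mm², x = 59.5 mm, Ī = 879 166 mm⁴.
Centroid: x̄ = ΣA·x / ΣA = 26.0339 mm.
Transfer each piece to the vertical centroidal axis using Ī + A·d² with d = x − 26.0339:
  vertical leg: d = -19.0339 mm → contributes +848 112 mm⁴
  horizontal leg (remainder): d = 33.4661 mm → contributes +2 306 024 mm⁴
Total I = 3 154 135 mm⁴.

I_yy ≈ 3.154 × 10⁶ mm⁴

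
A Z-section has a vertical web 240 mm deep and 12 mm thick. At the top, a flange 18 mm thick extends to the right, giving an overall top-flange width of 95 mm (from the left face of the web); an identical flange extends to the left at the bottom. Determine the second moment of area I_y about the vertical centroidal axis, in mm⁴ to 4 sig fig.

I_y ≈ 8.492 × 10⁶ mm⁴

Decompose the section into non-overlapping parts with the origin at the bottom-left of its bounding rectangle.
Web: 12 × 240, A = 2 880 mm², x = 89 mm, Ī = 34 560 mm⁴.
Top flange (beyond web): 83 × 18, A = 1 494 mm², x = 136.5 mm, Ī = 857 681 mm⁴.
Bottom flange (beyond web): 83 × 18, A = 1 494 mm², x = 41.5 mm, Ī = 857 681 mm⁴.
Centroid: x̄ = ΣA·x / ΣA = 89 mm.
Transfer each piece to the vertical centroidal axis using Ī + A·d² with d = x − 89:
  web: d = 0 mm → contributes +34 560 mm⁴
  top flange (beyond web): d = 47.5 mm → contributes +4 228 518 mm⁴
  bottom flange (beyond web): d = -47.5 mm → contributes +4 228 518 mm⁴
Total I = 8 491 596 mm⁴.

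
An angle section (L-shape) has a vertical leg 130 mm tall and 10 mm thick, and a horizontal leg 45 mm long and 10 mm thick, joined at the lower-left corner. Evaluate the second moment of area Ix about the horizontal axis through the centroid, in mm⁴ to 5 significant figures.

Break the section into simple shapes (no overlaps), measuring from the bottom-left corner of the bounding box.
Vertical leg: 10 × 130, A = 1 300 mm², y = 65 mm, Ī = 1 830 833 mm⁴.
Horizontal leg (remainder): 35 × 10, A = 350 mm², y = 5 mm, Ī = 2916.667 mm⁴.
Centroid: ȳ = ΣA·y / ΣA = 52.27273 mm.
Transfer each piece to the horizontal axis through the centroid using Ī + A·d² with d = y − 52.27273:
  vertical leg: d = 12.72727 mm → contributes +2 041 412 mm⁴
  horizontal leg (remainder): d = -47.27273 mm → contributes +785065.4 mm⁴
Total I = 2 826 477 mm⁴.

Ix ≈ 2.8265 × 10⁶ mm⁴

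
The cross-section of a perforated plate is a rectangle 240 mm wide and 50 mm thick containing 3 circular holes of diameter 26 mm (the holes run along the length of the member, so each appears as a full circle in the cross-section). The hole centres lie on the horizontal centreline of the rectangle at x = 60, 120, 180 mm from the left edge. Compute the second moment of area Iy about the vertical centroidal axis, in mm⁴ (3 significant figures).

Iy ≈ 5.37 × 10⁷ mm⁴

Decompose the section into non-overlapping parts with the origin at the bottom-left of its bounding rectangle.
Plate: 240 × 50, A = 12 000 mm², x = 120 mm, Ī = 57 600 000 mm⁴.
Hole 1 (subtracted): ⌀26, A = 530.93 mm², x = 60 mm, Ī = 22 432 mm⁴.
Hole 2 (subtracted): ⌀26, A = 530.93 mm², x = 120 mm, Ī = 22 432 mm⁴.
Hole 3 (subtracted): ⌀26, A = 530.93 mm², x = 180 mm, Ī = 22 432 mm⁴.
By symmetry the centroid is at mid-width, x̄ = 120 mm.
Transfer each piece to the vertical centroidal axis using Ī + A·d² with d = x − 120:
  plate: d = 0 mm → contributes +57 600 000 mm⁴
  hole 1: d = -60 mm → contributes −1 933 777 mm⁴
  hole 2: d = 0 mm → contributes −22 432 mm⁴
  hole 3: d = 60 mm → contributes −1 933 777 mm⁴
Total I = 53 710 015 mm⁴.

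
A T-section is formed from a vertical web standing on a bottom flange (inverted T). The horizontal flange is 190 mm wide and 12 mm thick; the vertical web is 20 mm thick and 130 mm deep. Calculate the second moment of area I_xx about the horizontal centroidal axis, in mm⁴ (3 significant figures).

I_xx ≈ 9.81 × 10⁶ mm⁴

Break the section into simple shapes (no overlaps), measuring from the bottom-left corner of the bounding box.
Flange: 190 × 12, A = 2 280 mm², y = 6 mm, Ī = 27 360 mm⁴.
Web: 20 × 130, A = 2 600 mm², y = 77 mm, Ī = 3 661 667 mm⁴.
Centroid: ȳ = ΣA·y / ΣA = 43.828 mm.
Transfer each piece to the horizontal centroidal axis using Ī + A·d² with d = y − 43.828:
  flange: d = -37.828 mm → contributes +3 289 921 mm⁴
  web: d = 33.172 mm → contributes +6 522 681 mm⁴
Total I = 9 812 602 mm⁴.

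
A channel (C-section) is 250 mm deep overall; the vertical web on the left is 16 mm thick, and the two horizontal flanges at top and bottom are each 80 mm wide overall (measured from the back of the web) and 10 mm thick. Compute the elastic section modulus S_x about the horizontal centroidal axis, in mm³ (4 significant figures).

S_x ≈ 3.142 × 10⁵ mm³

Decompose the section into non-overlapping parts with the origin at the bottom-left of its bounding rectangle.
Web: 16 × 250, A = 4 000 mm², y = 125 mm, Ī = 20 833 333 mm⁴.
Top flange (beyond web): 64 × 10, A = 640 mm², y = 245 mm, Ī = 5333.33 mm⁴.
Bottom flange (beyond web): 64 × 10, A = 640 mm², y = 5 mm, Ī = 5333.33 mm⁴.
By symmetry the centroid is at mid-height, ȳ = 125 mm.
Transfer each piece to the horizontal centroidal axis using Ī + A·d² with d = y − 125:
  web: d = 0 mm → contributes +20 833 333 mm⁴
  top flange (beyond web): d = 120 mm → contributes +9 221 333 mm⁴
  bottom flange (beyond web): d = -120 mm → contributes +9 221 333 mm⁴
Total I = 39 276 000 mm⁴.
Extreme fibre distance c = 125 mm; S = I/c = 314 208 mm³.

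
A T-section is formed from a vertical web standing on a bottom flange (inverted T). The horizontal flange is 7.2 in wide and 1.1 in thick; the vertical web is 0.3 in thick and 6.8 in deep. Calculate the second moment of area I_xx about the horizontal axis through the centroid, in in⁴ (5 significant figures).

Decompose the section into non-overlapping parts with the origin at the bottom-left of its bounding rectangle.
Flange: 7.2 × 1.1, A = 7.92 in², y = 0.55 in, Ī = 0.7986 in⁴.
Web: 0.3 × 6.8, A = 2.04 in², y = 4.5 in, Ī = 7.8608 in⁴.
Centroid: ȳ = ΣA·y / ΣA = 1.359036 in.
Transfer each piece to the horizontal axis through the centroid using Ī + A·d² with d = y − 1.359036:
  flange: d = -0.8090361 in → contributes +5.982553 in⁴
  web: d = 3.140964 in → contributes +27.98673 in⁴
Total I = 33.96929 in⁴.

I_xx ≈ 33.969 in⁴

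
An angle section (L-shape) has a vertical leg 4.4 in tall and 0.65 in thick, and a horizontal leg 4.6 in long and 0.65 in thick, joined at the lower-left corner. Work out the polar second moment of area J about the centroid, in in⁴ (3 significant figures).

Treat the section as a set of non-overlapping primitives; coordinates are from the bounding-box lower-left.
Vertical leg: 0.65 × 4.4, A = 2.86 in², y = 2.2 in, Ī = 4.6141 in⁴.
Horizontal leg (remainder): 3.95 × 0.65, A = 2.5675 in², y = 0.325 in, Ī = 0.090397 in⁴.
Centroid: ȳ = ΣA·y / ΣA = 1.313 in.
Transfer each piece to the centroidal x-axis using Ī + A·d² with d = y − 1.313:
  vertical leg: d = 0.88698 in → contributes +6.8642 in⁴
  horizontal leg (remainder): d = -0.98802 in → contributes +2.5968 in⁴
Total I = 9.4609 in⁴.
For the y-axis: x̄ = 1.413 in.
Repeating about the centroidal y-axis gives I_y = 10.596 in⁴.
Polar second moment: J = I_x + I_y = 20.057 in⁴.

J ≈ 20.1 in⁴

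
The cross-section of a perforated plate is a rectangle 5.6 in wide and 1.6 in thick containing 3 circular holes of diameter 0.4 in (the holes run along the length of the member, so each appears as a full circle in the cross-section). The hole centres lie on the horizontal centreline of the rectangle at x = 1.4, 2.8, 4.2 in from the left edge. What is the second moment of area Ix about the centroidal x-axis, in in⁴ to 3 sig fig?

Treat the section as a set of non-overlapping primitives; coordinates are from the bounding-box lower-left.
Plate: 5.6 × 1.6, A = 8.96 in², y = 0.8 in, Ī = 1.9115 in⁴.
Hole 1 (subtracted): ⌀0.4, A = 0.12566 in², y = 0.8 in, Ī = 0.0012566 in⁴.
Hole 2 (subtracted): ⌀0.4, A = 0.12566 in², y = 0.8 in, Ī = 0.0012566 in⁴.
Hole 3 (subtracted): ⌀0.4, A = 0.12566 in², y = 0.8 in, Ī = 0.0012566 in⁴.
By symmetry the centroid is at mid-height, ȳ = 0.8 in.
All pieces are centred on the centroidal x-axis, so I = ΣĪ (holes subtracted) = 1.9077 in⁴.

Ix ≈ 1.91 in⁴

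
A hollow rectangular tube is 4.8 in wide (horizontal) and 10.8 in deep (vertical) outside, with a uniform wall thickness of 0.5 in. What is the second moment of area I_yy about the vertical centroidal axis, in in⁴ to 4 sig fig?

I_yy ≈ 54.72 in⁴

Split into non-overlapping primitives; take the origin at the lower-left of the bounding box.
Outer rectangle: 4.8 × 10.8, A = 51.84 in², x = 2.4 in, Ī = 99.5328 in⁴.
Inner void (subtracted): 3.8 × 9.8, A = 37.24 in², x = 2.4 in, Ī = 44.8121 in⁴.
By symmetry the centroid is at mid-width, x̄ = 2.4 in.
All pieces are centred on the vertical centroidal axis, so I = ΣĪ (holes subtracted) = 54.7207 in⁴.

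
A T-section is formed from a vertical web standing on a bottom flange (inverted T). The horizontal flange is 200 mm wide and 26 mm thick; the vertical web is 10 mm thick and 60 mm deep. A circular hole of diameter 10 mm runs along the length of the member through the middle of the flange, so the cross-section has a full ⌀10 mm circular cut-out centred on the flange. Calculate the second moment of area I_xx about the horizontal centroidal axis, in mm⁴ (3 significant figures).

I_xx ≈ 1.47 × 10⁶ mm⁴

Decompose the section into non-overlapping parts with the origin at the bottom-left of its bounding rectangle.
Flange: 200 × 26, A = 5 200 mm², y = 13 mm, Ī = 292 933 mm⁴.
Web: 10 × 60, A = 600 mm², y = 56 mm, Ī = 180 000 mm⁴.
Hole (subtracted): ⌀10, A = 78.54 mm², y = 13 mm, Ī = 490.87 mm⁴.
Centroid: ȳ = ΣA·y / ΣA = 17.509 mm.
Transfer each piece to the horizontal centroidal axis using Ī + A·d² with d = y − 17.509:
  flange: d = -4.5093 mm → contributes +398 671 mm⁴
  web: d = 38.491 mm → contributes +1 068 919 mm⁴
  hole: d = -4.5093 mm → contributes −2087.9 mm⁴
Total I = 1 465 502 mm⁴.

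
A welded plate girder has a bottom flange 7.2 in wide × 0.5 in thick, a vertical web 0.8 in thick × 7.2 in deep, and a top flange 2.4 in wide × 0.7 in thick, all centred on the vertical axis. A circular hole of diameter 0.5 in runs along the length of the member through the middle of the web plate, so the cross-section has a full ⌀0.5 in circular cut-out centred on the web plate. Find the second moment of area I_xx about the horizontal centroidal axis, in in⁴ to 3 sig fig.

Split into non-overlapping primitives; take the origin at the lower-left of the bounding box.
Bottom plate: 7.2 × 0.5, A = 3.6 in², y = 0.25 in, Ī = 0.075 in⁴.
Web plate: 0.8 × 7.2, A = 5.76 in², y = 4.1 in, Ī = 24.883 in⁴.
Top plate: 2.4 × 0.7, A = 1.68 in², y = 8.05 in, Ī = 0.0686 in⁴.
Hole (subtracted): ⌀0.5, A = 0.19635 in², y = 4.1 in, Ī = 0.003068 in⁴.
Centroid: ȳ = ΣA·y / ΣA = 3.4338 in.
Transfer each piece to the horizontal centroidal axis using Ī + A·d² with d = y − 3.4338:
  bottom plate: d = -3.1838 in → contributes +36.567 in⁴
  web plate: d = 0.6662 in → contributes +27.44 in⁴
  top plate: d = 4.6162 in → contributes +35.868 in⁴
  hole: d = 0.6662 in → contributes −0.090211 in⁴
Total I = 99.784 in⁴.

I_xx ≈ 99.8 in⁴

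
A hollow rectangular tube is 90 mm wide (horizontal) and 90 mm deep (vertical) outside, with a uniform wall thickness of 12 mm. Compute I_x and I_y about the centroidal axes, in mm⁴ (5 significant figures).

I_x ≈ 3.8863 × 10⁶ mm⁴, I_y ≈ 3.8863 × 10⁶ mm⁴

Break the section into simple shapes (no overlaps), measuring from the bottom-left corner of the bounding box.
Outer rectangle: 90 × 90, A = 8 100 mm², y = 45 mm, Ī = 5 467 500 mm⁴.
Inner void (subtracted): 66 × 66, A = 4 356 mm², y = 45 mm, Ī = 1 581 228 mm⁴.
By symmetry the centroid is at mid-height, ȳ = 45 mm.
All pieces are centred on the centroidal x-axis, so I = ΣĪ (holes subtracted) = 3 886 272 mm⁴.
Repeating about the centroidal y-axis gives I_y = 3 886 272 mm⁴.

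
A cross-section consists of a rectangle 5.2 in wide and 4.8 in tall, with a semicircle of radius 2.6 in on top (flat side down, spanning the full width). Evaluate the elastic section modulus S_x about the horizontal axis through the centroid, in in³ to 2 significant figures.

Treat the section as a set of non-overlapping primitives; coordinates are from the bounding-box lower-left.
Rectangular body: 5.2 × 4.8, A = 24.96 in², y = 2.4 in, Ī = 47.92 in⁴.
Semicircular cap: semicircle r = 2.6, A = 10.62 in², y = 5.903 in, Ī = 5.016 in⁴.
Centroid: ȳ = ΣA·y / ΣA = 3.446 in.
Transfer each piece to the horizontal axis through the centroid using Ī + A·d² with d = y − 3.446:
  rectangular body: d = -1.046 in → contributes +75.21 in⁴
  semicircular cap: d = 2.458 in → contributes +69.16 in⁴
Total I = 144.4 in⁴.
Extreme fibre distance c = 3.954 in; S = I/c = 36.51 in³.

S_x ≈ 37 in³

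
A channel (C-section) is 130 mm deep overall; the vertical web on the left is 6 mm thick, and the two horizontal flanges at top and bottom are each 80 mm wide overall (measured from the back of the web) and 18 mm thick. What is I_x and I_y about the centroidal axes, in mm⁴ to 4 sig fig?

I_x ≈ 9.525 × 10⁶ mm⁴, I_y ≈ 2.183 × 10⁶ mm⁴

Decompose the section into non-overlapping parts with the origin at the bottom-left of its bounding rectangle.
Web: 6 × 130, A = 780 mm², y = 65 mm, Ī = 1 098 500 mm⁴.
Top flange (beyond web): 74 × 18, A = 1 332 mm², y = 121 mm, Ī = 35 964 mm⁴.
Bottom flange (beyond web): 74 × 18, A = 1 332 mm², y = 9 mm, Ī = 35 964 mm⁴.
By symmetry the centroid is at mid-height, ȳ = 65 mm.
Transfer each piece to the centroidal x-axis using Ī + A·d² with d = y − 65:
  web: d = 0 mm → contributes +1 098 500 mm⁴
  top flange (beyond web): d = 56 mm → contributes +4 213 116 mm⁴
  bottom flange (beyond web): d = -56 mm → contributes +4 213 116 mm⁴
Total I = 9 524 732 mm⁴.
For the y-axis: x̄ = 33.9408 mm.
Repeating about the centroidal y-axis gives I_y = 2 183 364 mm⁴.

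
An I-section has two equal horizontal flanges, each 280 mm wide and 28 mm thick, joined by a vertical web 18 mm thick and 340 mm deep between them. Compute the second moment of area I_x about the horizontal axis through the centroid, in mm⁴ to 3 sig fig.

I_x ≈ 5.91 × 10⁸ mm⁴

Treat the section as a set of non-overlapping primitives; coordinates are from the bounding-box lower-left.
Bottom flange: 280 × 28, A = 7 840 mm², y = 14 mm, Ī = 512 213 mm⁴.
Web: 18 × 340, A = 6 120 mm², y = 198 mm, Ī = 58 956 000 mm⁴.
Top flange: 280 × 28, A = 7 840 mm², y = 382 mm, Ī = 512 213 mm⁴.
By symmetry the centroid is at mid-height, ȳ = 198 mm.
Transfer each piece to the horizontal axis through the centroid using Ī + A·d² with d = y − 198:
  bottom flange: d = -184 mm → contributes +265 943 253 mm⁴
  web: d = 0 mm → contributes +58 956 000 mm⁴
  top flange: d = 184 mm → contributes +265 943 253 mm⁴
Total I = 590 842 507 mm⁴.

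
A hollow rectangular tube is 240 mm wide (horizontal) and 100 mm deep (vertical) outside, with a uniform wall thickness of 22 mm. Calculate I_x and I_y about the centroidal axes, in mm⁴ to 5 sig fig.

I_x ≈ 1.7132 × 10⁷ mm⁴, I_y ≈ 8.0062 × 10⁷ mm⁴

Treat the section as a set of non-overlapping primitives; coordinates are from the bounding-box lower-left.
Outer rectangle: 240 × 100, A = 24 000 mm², y = 50 mm, Ī = 20 000 000 mm⁴.
Inner void (subtracted): 196 × 56, A = 10 976 mm², y = 50 mm, Ī = 2 868 395 mm⁴.
By symmetry the centroid is at mid-height, ȳ = 50 mm.
All pieces are centred on the centroidal x-axis, so I = ΣĪ (holes subtracted) = 17 131 605 mm⁴.
Repeating about the centroidal y-axis gives I_y = 80 062 165 mm⁴.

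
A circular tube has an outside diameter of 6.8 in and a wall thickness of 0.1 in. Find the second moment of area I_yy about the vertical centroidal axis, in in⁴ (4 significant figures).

I_yy ≈ 11.81 in⁴

Decompose the section into non-overlapping parts with the origin at the bottom-left of its bounding rectangle.
Outer circle: ⌀6.8, A = 36.3168 in², x = 3.4 in, Ī = 104.956 in⁴.
Bore (subtracted): ⌀6.6, A = 34.2119 in², x = 3.4 in, Ī = 93.142 in⁴.
By symmetry the centroid is at mid-width, x̄ = 3.4 in.
All pieces are centred on the vertical centroidal axis, so I = ΣĪ (holes subtracted) = 11.8136 in⁴.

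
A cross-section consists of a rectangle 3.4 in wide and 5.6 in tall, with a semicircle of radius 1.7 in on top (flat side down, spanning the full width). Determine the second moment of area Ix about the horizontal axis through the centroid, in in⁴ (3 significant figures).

Break the section into simple shapes (no overlaps), measuring from the bottom-left corner of the bounding box.
Rectangular body: 3.4 × 5.6, A = 19.04 in², y = 2.8 in, Ī = 49.758 in⁴.
Semicircular cap: semicircle r = 1.7, A = 4.5396 in², y = 6.3215 in, Ī = 0.9167 in⁴.
Centroid: ȳ = ΣA·y / ΣA = 3.478 in.
Transfer each piece to the horizontal axis through the centroid using Ī + A·d² with d = y − 3.478:
  rectangular body: d = -0.67797 in → contributes +58.509 in⁴
  semicircular cap: d = 2.8435 in → contributes +37.622 in⁴
Total I = 96.132 in⁴.

Ix ≈ 96.1 in⁴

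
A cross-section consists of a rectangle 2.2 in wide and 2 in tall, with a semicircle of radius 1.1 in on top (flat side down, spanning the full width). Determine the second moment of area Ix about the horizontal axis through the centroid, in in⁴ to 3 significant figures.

Treat the section as a set of non-overlapping primitives; coordinates are from the bounding-box lower-left.
Rectangular body: 2.2 × 2, A = 4.4 in², y = 1 in, Ī = 1.4667 in⁴.
Semicircular cap: semicircle r = 1.1, A = 1.9007 in², y = 2.4669 in, Ī = 0.1607 in⁴.
Centroid: ȳ = ΣA·y / ΣA = 1.4425 in.
Transfer each piece to the horizontal axis through the centroid using Ī + A·d² with d = y − 1.4425:
  rectangular body: d = -0.44249 in → contributes +2.3282 in⁴
  semicircular cap: d = 1.0244 in → contributes +2.1551 in⁴
Total I = 4.4833 in⁴.

Ix ≈ 4.48 in⁴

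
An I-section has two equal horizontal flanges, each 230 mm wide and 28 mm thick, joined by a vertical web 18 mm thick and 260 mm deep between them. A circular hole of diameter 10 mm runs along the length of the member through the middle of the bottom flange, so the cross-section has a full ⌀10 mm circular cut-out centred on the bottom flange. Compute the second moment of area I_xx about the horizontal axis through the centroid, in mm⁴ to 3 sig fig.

Split into non-overlapping primitives; take the origin at the lower-left of the bounding box.
Bottom flange: 230 × 28, A = 6 440 mm², y = 14 mm, Ī = 420 747 mm⁴.
Web: 18 × 260, A = 4 680 mm², y = 158 mm, Ī = 26 364 000 mm⁴.
Top flange: 230 × 28, A = 6 440 mm², y = 302 mm, Ī = 420 747 mm⁴.
Hole (subtracted): ⌀10, A = 78.54 mm², y = 14 mm, Ī = 490.87 mm⁴.
Centroid: ȳ = ΣA·y / ΣA = 158.65 mm.
Transfer each piece to the horizontal axis through the centroid using Ī + A·d² with d = y − 158.65:
  bottom flange: d = -144.65 mm → contributes +135 163 204 mm⁴
  web: d = -0.64696 mm → contributes +26 365 959 mm⁴
  top flange: d = 143.35 mm → contributes +132 763 360 mm⁴
  hole: d = -144.65 mm → contributes −1 643 759 mm⁴
Total I = 292 648 764 mm⁴.

I_xx ≈ 2.93 × 10⁸ mm⁴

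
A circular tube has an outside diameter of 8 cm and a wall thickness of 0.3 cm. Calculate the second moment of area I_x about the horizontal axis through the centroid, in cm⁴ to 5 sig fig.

Treat the section as a set of non-overlapping primitives; coordinates are from the bounding-box lower-left.
Outer circle: ⌀8, A = 50.26548 cm², y = 4 cm, Ī = 201.0619 cm⁴.
Bore (subtracted): ⌀7.4, A = 43.0084 cm², y = 4 cm, Ī = 147.1963 cm⁴.
By symmetry the centroid is at mid-height, ȳ = 4 cm.
All pieces are centred on the horizontal axis through the centroid, so I = ΣĪ (holes subtracted) = 53.86567 cm⁴.

I_x ≈ 53.866 cm⁴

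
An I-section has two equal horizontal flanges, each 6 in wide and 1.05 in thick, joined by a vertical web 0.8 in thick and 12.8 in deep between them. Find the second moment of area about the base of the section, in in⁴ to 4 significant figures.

Treat the section as a set of non-overlapping primitives; coordinates are from the bounding-box lower-left.
Bottom flange: 6 × 1.05, A = 6.3 in², y = 0.525 in, Ī = 0.578813 in⁴.
Web: 0.8 × 12.8, A = 10.24 in², y = 7.45 in, Ī = 139.81 in⁴.
Top flange: 6 × 1.05, A = 6.3 in², y = 14.375 in, Ī = 0.578813 in⁴.
Transfer each piece to the bottom edge using Ī + A·d² with d = y − 0:
  bottom flange: d = 0.525 in → contributes +2.31525 in⁴
  web: d = 7.45 in → contributes +708.156 in⁴
  top flange: d = 14.375 in → contributes +1302.41 in⁴
Total I = 2012.89 in⁴.

I_base ≈ 2013 in⁴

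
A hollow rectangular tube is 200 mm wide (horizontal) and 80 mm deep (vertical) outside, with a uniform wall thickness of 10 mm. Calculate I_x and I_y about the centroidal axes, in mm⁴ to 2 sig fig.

Treat the section as a set of non-overlapping primitives; coordinates are from the bounding-box lower-left.
Outer rectangle: 200 × 80, A = 16 000 mm², y = 40 mm, Ī = 8 533 333 mm⁴.
Inner void (subtracted): 180 × 60, A = 10 800 mm², y = 40 mm, Ī = 3 240 000 mm⁴.
By symmetry the centroid is at mid-height, ȳ = 40 mm.
All pieces are centred on the centroidal x-axis, so I = ΣĪ (holes subtracted) = 5 293 333 mm⁴.
Repeating about the centroidal y-axis gives I_y = 24 173 333 mm⁴.

I_x ≈ 5.3 × 10⁶ mm⁴, I_y ≈ 2.4 × 10⁷ mm⁴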